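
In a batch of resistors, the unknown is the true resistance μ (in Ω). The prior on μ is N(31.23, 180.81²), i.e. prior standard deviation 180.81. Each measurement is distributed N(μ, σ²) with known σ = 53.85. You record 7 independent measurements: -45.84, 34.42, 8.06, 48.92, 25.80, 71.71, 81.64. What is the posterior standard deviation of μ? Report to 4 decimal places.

For Normal data with known variance σ², a Normal(μ₀, σ₀²) prior on μ is conjugate. Posterior precision = 1/σ₀² + n/σ²; posterior mean is the precision-weighted average of μ₀ and x̄.
σ₀² = 180.81² = 32692.2561, σ² = 53.85² = 2899.8225; σ² + n·σ₀² = 2899.8225 + 7·32692.2561 = 231745.6152.
Posterior precision = 1/σ₀² + n/σ² = 1/32692.2561 + 7/2899.8225 = (σ² + n·σ₀²)/(σ₀²σ²) = 231745.6152/(32692.2561·2899.8225); posterior variance σₙ² = σ₀²σ²/(σ² + n·σ₀²) = 32692.2561·2899.8225/231745.6152 = 409.076736.
Posterior SD = √σₙ² = √(32692.2561·2899.8225/231745.6152) = 20.2256.

20.2256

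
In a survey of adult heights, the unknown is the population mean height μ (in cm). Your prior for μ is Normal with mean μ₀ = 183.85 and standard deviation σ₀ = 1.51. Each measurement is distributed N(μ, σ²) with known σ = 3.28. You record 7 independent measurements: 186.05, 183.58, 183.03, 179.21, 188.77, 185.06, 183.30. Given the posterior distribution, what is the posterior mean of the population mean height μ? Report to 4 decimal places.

For Normal data with known variance σ², a Normal(μ₀, σ₀²) prior on μ is conjugate. Posterior precision = 1/σ₀² + n/σ²; posterior mean is the precision-weighted average of μ₀ and x̄.
Σxᵢ = 186.05 + 183.58 + 183.03 + 179.21 + 188.77 + 185.06 + 183.30 = 1289, so n·x̄ = 1289.
σ₀² = 1.51² = 2.2801, σ² = 3.28² = 10.7584; σ² + n·σ₀² = 10.7584 + 7·2.2801 = 26.7191.
Posterior mean = (μ₀/σ₀² + n·x̄/σ²)/(1/σ₀² + n/σ²) = (σ²·μ₀ + σ₀²·n·x̄)/(σ² + n·σ₀²) = (10.7584·183.85 + 2.2801·1289)/26.7191 = 4916.98074/26.7191 = 184.0249.

184.0249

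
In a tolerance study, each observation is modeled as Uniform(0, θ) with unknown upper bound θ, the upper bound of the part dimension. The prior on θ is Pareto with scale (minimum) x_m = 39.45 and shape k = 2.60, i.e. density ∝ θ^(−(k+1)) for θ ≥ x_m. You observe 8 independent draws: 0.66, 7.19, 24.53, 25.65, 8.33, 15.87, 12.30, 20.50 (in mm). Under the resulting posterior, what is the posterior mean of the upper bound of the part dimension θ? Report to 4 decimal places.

A Pareto(scale x_m, shape k) prior on the upper bound θ of Uniform(0, θ) is conjugate: posterior is Pareto(max(x_m, max xᵢ), k + n).
Sample maximum = 25.65; prior scale x_m = 39.45 → posterior scale = max = 39.45.
Posterior shape = 2.60 + 8 = 10.60.
E[θ|data] = k·x_m/(k−1) = 10.60·39.45/9.60 = 43.5594.

43.5594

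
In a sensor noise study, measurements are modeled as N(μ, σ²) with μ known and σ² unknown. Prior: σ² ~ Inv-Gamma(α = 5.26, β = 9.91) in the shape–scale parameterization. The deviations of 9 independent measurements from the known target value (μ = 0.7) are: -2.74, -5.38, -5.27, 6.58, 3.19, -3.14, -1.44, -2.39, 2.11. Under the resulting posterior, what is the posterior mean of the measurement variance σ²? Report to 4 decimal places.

9.1104

With known mean μ and an Inverse-Gamma(α, β) prior on σ², the Normal likelihood is conjugate: posterior is Inv-Gamma(α + n/2, β + Σ(xᵢ−μ)²/2).
Σ(xᵢ−μ)² = (-2.74)² + (-5.38)² + (-5.27)² + (6.58)² + (3.19)² + (-3.14)² + (-1.44)² + (-2.39)² + (2.11)² = 139.7948.
Posterior: Inv-Gamma(5.26 + 9/2, 9.91 + 139.7948/2) = Inv-Gamma(9.76, 79.80740).
E[σ²|data] = β/(α−1) = 79.80740/8.76 = 9.1104.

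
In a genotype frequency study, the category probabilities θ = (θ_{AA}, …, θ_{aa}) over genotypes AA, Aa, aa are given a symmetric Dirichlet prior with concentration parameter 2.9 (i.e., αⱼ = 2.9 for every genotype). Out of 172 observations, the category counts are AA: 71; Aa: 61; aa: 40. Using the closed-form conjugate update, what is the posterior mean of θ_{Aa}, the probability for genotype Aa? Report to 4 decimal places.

0.3536

The Dirichlet prior is conjugate to the Multinomial likelihood: each posterior αⱼ = prior αⱼ + observed count nⱼ.
Posterior concentration: (73.9, 63.9, 42.9), total = 180.7.
E[θ_{Aa}|data] = α_{Aa}/Σα = 63.9/180.7 = 0.3536.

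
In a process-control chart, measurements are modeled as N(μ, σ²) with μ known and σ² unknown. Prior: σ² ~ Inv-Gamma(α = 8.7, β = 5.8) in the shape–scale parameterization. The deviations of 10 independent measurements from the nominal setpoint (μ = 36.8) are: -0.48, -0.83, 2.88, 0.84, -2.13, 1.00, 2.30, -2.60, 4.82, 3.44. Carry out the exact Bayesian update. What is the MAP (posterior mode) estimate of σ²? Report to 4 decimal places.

2.5229

With known mean μ and an Inverse-Gamma(α, β) prior on σ², the Normal likelihood is conjugate: posterior is Inv-Gamma(α + n/2, β + Σ(xᵢ−μ)²/2).
Σ(xᵢ−μ)² = (-0.48)² + (-0.83)² + (2.88)² + (0.84)² + (-2.13)² + (1.00)² + (2.30)² + (-2.60)² + (4.82)² + (3.44)² = 62.5722.
Posterior: Inv-Gamma(8.7 + 10/2, 5.8 + 62.5722/2) = Inv-Gamma(13.70, 37.08610).
Mode = β/(α+1) = 37.08610/14.70 = 2.5229.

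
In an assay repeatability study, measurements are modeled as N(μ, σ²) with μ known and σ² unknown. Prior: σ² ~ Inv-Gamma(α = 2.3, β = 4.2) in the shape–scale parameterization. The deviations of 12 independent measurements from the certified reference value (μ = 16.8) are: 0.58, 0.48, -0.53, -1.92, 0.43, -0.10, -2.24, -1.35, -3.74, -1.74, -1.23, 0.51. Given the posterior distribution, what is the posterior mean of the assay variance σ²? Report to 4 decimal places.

2.6546

With known mean μ and an Inverse-Gamma(α, β) prior on σ², the Normal likelihood is conjugate: posterior is Inv-Gamma(α + n/2, β + Σ(xᵢ−μ)²/2).
Σ(xᵢ−μ)² = (0.58)² + (0.48)² + (-0.53)² + (-1.92)² + (0.43)² + (-0.10)² + (-2.24)² + (-1.35)² + (-3.74)² + (-1.74)² + (-1.23)² + (0.51)² = 30.3573.
Posterior: Inv-Gamma(2.3 + 12/2, 4.2 + 30.3573/2) = Inv-Gamma(8.30, 19.37865).
E[σ²|data] = β/(α−1) = 19.37865/7.30 = 2.6546.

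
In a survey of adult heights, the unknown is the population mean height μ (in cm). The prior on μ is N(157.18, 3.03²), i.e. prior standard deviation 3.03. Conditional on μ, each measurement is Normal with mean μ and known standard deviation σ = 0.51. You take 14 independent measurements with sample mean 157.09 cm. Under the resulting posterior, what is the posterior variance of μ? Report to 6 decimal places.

For Normal data with known variance σ², a Normal(μ₀, σ₀²) prior on μ is conjugate. Posterior precision = 1/σ₀² + n/σ²; posterior mean is the precision-weighted average of μ₀ and x̄.
σ₀² = 3.03² = 9.1809, σ² = 0.51² = 0.2601; σ² + n·σ₀² = 0.2601 + 14·9.1809 = 128.7927.
Posterior precision = 1/σ₀² + n/σ² = 1/9.1809 + 14/0.2601 = (σ² + n·σ₀²)/(σ₀²σ²) = 128.7927/(9.1809·0.2601); posterior variance σₙ² = σ₀²σ²/(σ² + n·σ₀²) = 9.1809·0.2601/128.7927 = 0.018541.

0.018541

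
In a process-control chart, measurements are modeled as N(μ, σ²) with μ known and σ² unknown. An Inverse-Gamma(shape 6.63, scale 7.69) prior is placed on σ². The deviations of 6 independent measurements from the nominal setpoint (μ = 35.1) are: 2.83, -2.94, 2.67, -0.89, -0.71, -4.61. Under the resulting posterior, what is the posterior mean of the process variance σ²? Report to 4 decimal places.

With known mean μ and an Inverse-Gamma(α, β) prior on σ², the Normal likelihood is conjugate: posterior is Inv-Gamma(α + n/2, β + Σ(xᵢ−μ)²/2).
Σ(xᵢ−μ)² = (2.83)² + (-2.94)² + (2.67)² + (-0.89)² + (-0.71)² + (-4.61)² = 46.3297.
Posterior: Inv-Gamma(6.63 + 6/2, 7.69 + 46.3297/2) = Inv-Gamma(9.63, 30.85485).
E[σ²|data] = β/(α−1) = 30.85485/8.63 = 3.5753.

3.5753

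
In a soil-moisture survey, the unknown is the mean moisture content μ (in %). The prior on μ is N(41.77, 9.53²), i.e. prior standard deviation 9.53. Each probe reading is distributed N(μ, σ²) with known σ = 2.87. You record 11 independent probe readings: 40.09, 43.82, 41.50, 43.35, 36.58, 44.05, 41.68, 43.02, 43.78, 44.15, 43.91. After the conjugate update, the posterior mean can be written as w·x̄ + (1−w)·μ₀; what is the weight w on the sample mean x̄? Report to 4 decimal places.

0.9918

For Normal data with known variance σ², a Normal(μ₀, σ₀²) prior on μ is conjugate. Posterior precision = 1/σ₀² + n/σ²; posterior mean is the precision-weighted average of μ₀ and x̄.
σ₀² = 9.53² = 90.8209, σ² = 2.87² = 8.2369. Prior precision 1/σ₀² = 1/90.8209; data precision n/σ² = 11/8.2369.
w = (n/σ²)/(1/σ₀² + n/σ²) = n·σ₀²/(σ² + n·σ₀²) = 11·90.8209/(8.2369 + 11·90.8209) = 999.0299/1007.2668 = 0.9918.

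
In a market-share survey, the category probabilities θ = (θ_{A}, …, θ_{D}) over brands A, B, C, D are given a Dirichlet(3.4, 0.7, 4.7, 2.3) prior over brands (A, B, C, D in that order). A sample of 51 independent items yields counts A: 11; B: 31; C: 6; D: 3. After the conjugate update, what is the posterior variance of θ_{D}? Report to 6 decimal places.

0.001237

The Dirichlet prior is conjugate to the Multinomial likelihood: each posterior αⱼ = prior αⱼ + observed count nⱼ.
Posterior concentration: (14.4, 31.7, 10.7, 5.3), total = 62.1.
Var[θ_j] = α_j(Σα−α_j)/((Σα)²(Σα+1)) = 5.3·56.8/(62.1²·63.1) = 0.001237.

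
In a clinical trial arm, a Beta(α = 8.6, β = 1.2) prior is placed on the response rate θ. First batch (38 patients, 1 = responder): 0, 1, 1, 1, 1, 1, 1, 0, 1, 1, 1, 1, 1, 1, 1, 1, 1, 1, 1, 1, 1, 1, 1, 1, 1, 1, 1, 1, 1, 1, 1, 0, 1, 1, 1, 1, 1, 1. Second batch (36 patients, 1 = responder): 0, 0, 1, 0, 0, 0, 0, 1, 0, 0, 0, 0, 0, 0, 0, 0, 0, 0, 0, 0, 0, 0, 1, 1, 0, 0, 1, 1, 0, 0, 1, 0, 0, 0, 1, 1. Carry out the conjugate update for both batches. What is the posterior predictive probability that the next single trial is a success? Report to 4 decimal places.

The Beta prior is conjugate to a Binomial/Bernoulli likelihood; the update adds successes to α and failures to β.
After batch 1: Beta(8.6+35, 1.2+3) = Beta(43.6, 4.2).
After batch 2: Beta(43.6+9, 4.2+27) = Beta(52.6, 31.2).
For a single future Bernoulli trial, P(success | data) = α/(α+β) = 0.6277.

0.6277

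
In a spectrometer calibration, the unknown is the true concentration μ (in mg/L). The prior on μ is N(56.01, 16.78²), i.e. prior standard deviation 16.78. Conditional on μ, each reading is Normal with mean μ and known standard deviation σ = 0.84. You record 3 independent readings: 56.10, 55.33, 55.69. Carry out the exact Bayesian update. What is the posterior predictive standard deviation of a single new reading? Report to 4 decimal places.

For Normal data with known variance σ², a Normal(μ₀, σ₀²) prior on μ is conjugate. Posterior precision = 1/σ₀² + n/σ²; posterior mean is the precision-weighted average of μ₀ and x̄.
σ₀² = 16.78² = 281.5684, σ² = 0.84² = 0.7056; σ² + n·σ₀² = 0.7056 + 3·281.5684 = 845.4108.
Posterior precision = 1/σ₀² + n/σ² = 1/281.5684 + 3/0.7056 = (σ² + n·σ₀²)/(σ₀²σ²) = 845.4108/(281.5684·0.7056); posterior variance σₙ² = σ₀²σ²/(σ² + n·σ₀²) = 281.5684·0.7056/845.4108 = 0.235004.
Predictive variance for one new observation = σₙ² + σ² = 281.5684·0.7056/845.4108 + 0.7056 = σ²·(σ₀² + 845.4108)/845.4108 = 0.7056·1126.9792/845.4108 = 0.940604; SD = √(0.7056·1126.9792/845.4108) = 0.9698.

0.9698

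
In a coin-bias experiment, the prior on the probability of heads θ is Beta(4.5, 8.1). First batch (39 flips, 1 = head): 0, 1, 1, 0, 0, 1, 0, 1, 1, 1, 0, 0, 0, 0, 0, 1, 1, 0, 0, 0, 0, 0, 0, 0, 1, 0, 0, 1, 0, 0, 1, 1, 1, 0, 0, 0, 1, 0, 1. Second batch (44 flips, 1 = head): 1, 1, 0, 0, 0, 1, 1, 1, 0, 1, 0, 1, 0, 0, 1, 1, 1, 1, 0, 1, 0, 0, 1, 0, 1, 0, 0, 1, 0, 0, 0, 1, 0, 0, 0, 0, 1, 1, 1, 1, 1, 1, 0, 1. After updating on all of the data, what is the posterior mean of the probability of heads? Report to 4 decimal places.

0.4446

The Beta prior is conjugate to a Binomial/Bernoulli likelihood; the update adds successes to α and failures to β.
After batch 1: Beta(4.5+15, 8.1+24) = Beta(19.5, 32.1).
After batch 2: Beta(19.5+23, 32.1+21) = Beta(42.5, 53.1).
Posterior mean = α/(α+β) = 42.5/95.6 = 0.4446.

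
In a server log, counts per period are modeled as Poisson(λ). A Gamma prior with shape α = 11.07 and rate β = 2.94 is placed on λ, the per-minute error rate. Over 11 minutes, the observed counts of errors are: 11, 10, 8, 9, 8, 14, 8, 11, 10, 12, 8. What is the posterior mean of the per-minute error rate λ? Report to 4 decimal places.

With a Gamma(shape α, rate β) prior, the Poisson likelihood is conjugate: the posterior is Gamma(α + ΣXᵢ, β + n).
Sum of counts S = 109 over n = 11 minutes.
Posterior: Gamma(α+S, β+n) = Gamma(11.07+109, 2.94+11) = Gamma(120.07, 13.94).
Posterior mean = α/β = 120.07/13.94 = 8.6133.

8.6133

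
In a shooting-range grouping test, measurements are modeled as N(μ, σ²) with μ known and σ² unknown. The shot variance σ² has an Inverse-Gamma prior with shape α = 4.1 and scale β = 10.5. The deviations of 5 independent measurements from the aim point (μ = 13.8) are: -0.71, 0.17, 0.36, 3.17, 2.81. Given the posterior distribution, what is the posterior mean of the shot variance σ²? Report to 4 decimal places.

3.5364

With known mean μ and an Inverse-Gamma(α, β) prior on σ², the Normal likelihood is conjugate: posterior is Inv-Gamma(α + n/2, β + Σ(xᵢ−μ)²/2).
Σ(xᵢ−μ)² = (-0.71)² + (0.17)² + (0.36)² + (3.17)² + (2.81)² = 18.6076.
Posterior: Inv-Gamma(4.1 + 5/2, 10.5 + 18.6076/2) = Inv-Gamma(6.60, 19.80380).
E[σ²|data] = β/(α−1) = 19.80380/5.60 = 3.5364.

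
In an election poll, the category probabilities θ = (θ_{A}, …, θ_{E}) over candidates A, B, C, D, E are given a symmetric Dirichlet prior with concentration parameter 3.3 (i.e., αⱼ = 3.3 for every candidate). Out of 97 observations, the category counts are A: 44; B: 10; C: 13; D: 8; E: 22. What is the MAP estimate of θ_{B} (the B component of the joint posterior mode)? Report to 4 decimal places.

0.1134

The Dirichlet prior is conjugate to the Multinomial likelihood: each posterior αⱼ = prior αⱼ + observed count nⱼ.
Posterior concentration: (47.3, 13.3, 16.3, 11.3, 25.3), total = 113.5.
Joint mode component: (α_{B}−1)/(Σα−K) = 12.3/108.5 = 0.1134.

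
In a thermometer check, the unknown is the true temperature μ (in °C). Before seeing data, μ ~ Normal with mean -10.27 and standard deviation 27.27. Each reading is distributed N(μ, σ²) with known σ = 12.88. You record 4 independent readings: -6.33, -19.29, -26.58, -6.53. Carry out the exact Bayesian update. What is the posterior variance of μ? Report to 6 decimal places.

For Normal data with known variance σ², a Normal(μ₀, σ₀²) prior on μ is conjugate. Posterior precision = 1/σ₀² + n/σ²; posterior mean is the precision-weighted average of μ₀ and x̄.
σ₀² = 27.27² = 743.6529, σ² = 12.88² = 165.8944; σ² + n·σ₀² = 165.8944 + 4·743.6529 = 3140.506.
Posterior precision = 1/σ₀² + n/σ² = 1/743.6529 + 4/165.8944 = (σ² + n·σ₀²)/(σ₀²σ²) = 3140.506/(743.6529·165.8944); posterior variance σₙ² = σ₀²σ²/(σ² + n·σ₀²) = 743.6529·165.8944/3140.506 = 39.282794.

39.282794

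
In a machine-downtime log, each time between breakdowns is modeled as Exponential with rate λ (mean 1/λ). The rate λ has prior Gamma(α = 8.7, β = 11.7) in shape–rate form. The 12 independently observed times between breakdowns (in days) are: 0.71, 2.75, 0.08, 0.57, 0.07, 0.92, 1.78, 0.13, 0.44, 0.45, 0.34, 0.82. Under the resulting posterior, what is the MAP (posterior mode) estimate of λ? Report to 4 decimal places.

0.9489

With a Gamma(shape α, rate β) prior on the exponential rate λ, the posterior after n observations with total T = Σxᵢ is Gamma(α+n, β+T).
Sum of observations T = 9.06 days; n = 12.
Posterior: Gamma(8.7+12, 11.7+9.06) = Gamma(20.7, 20.76).
Mode = (α−1)/β = 0.9489.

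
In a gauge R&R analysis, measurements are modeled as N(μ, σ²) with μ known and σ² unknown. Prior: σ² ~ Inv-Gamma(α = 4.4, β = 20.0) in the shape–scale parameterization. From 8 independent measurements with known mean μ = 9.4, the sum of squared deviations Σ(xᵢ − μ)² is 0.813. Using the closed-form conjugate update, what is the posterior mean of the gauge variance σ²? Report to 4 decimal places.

With known mean μ and an Inverse-Gamma(α, β) prior on σ², the Normal likelihood is conjugate: posterior is Inv-Gamma(α + n/2, β + Σ(xᵢ−μ)²/2).
Posterior: Inv-Gamma(4.4 + 8/2, 20.0 + 0.813/2) = Inv-Gamma(8.40, 20.4065).
E[σ²|data] = β/(α−1) = 20.4065/7.40 = 2.7576.

2.7576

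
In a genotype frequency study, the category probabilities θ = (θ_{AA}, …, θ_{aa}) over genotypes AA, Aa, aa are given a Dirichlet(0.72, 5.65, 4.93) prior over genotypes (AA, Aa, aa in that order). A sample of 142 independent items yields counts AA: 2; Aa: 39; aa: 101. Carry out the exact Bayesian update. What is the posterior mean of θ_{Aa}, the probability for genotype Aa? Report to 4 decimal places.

The Dirichlet prior is conjugate to the Multinomial likelihood: each posterior αⱼ = prior αⱼ + observed count nⱼ.
Posterior concentration: (2.72, 44.65, 105.93), total = 153.30.
E[θ_{Aa}|data] = α_{Aa}/Σα = 44.65/153.30 = 0.2913.

0.2913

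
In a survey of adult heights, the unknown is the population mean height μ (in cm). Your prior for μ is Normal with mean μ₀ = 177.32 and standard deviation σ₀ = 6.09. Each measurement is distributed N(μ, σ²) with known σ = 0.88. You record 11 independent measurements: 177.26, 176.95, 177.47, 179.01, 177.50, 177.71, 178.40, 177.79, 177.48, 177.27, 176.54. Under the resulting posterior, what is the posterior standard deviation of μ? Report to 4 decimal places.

For Normal data with known variance σ², a Normal(μ₀, σ₀²) prior on μ is conjugate. Posterior precision = 1/σ₀² + n/σ²; posterior mean is the precision-weighted average of μ₀ and x̄.
σ₀² = 6.09² = 37.0881, σ² = 0.88² = 0.7744; σ² + n·σ₀² = 0.7744 + 11·37.0881 = 408.7435.
Posterior precision = 1/σ₀² + n/σ² = 1/37.0881 + 11/0.7744 = (σ² + n·σ₀²)/(σ₀²σ²) = 408.7435/(37.0881·0.7744); posterior variance σₙ² = σ₀²σ²/(σ² + n·σ₀²) = 37.0881·0.7744/408.7435 = 0.070267.
Posterior SD = √σₙ² = √(37.0881·0.7744/408.7435) = 0.2651.

0.2651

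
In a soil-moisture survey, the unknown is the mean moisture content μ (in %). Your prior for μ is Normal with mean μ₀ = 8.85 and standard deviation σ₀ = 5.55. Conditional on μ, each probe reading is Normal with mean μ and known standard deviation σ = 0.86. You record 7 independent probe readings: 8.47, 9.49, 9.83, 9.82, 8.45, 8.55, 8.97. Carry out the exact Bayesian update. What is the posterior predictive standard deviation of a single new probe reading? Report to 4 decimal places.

0.9192

For Normal data with known variance σ², a Normal(μ₀, σ₀²) prior on μ is conjugate. Posterior precision = 1/σ₀² + n/σ²; posterior mean is the precision-weighted average of μ₀ and x̄.
σ₀² = 5.55² = 30.8025, σ² = 0.86² = 0.7396; σ² + n·σ₀² = 0.7396 + 7·30.8025 = 216.3571.
Posterior precision = 1/σ₀² + n/σ² = 1/30.8025 + 7/0.7396 = (σ² + n·σ₀²)/(σ₀²σ²) = 216.3571/(30.8025·0.7396); posterior variance σₙ² = σ₀²σ²/(σ² + n·σ₀²) = 30.8025·0.7396/216.3571 = 0.105296.
Predictive variance for one new observation = σₙ² + σ² = 30.8025·0.7396/216.3571 + 0.7396 = σ²·(σ₀² + 216.3571)/216.3571 = 0.7396·247.1596/216.3571 = 0.844896; SD = √(0.7396·247.1596/216.3571) = 0.9192.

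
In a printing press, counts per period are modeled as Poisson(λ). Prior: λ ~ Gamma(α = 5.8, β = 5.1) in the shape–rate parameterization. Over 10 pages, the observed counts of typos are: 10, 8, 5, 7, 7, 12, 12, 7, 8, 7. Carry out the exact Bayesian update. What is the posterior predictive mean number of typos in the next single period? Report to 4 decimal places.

5.8808

With a Gamma(shape α, rate β) prior, the Poisson likelihood is conjugate: the posterior is Gamma(α + ΣXᵢ, β + n).
Sum of counts S = 83 over n = 10 pages.
Posterior: Gamma(α+S, β+n) = Gamma(5.8+83, 5.1+10) = Gamma(88.8, 15.1).
The predictive distribution for one future period is NegBinom with mean α/β = 5.8808.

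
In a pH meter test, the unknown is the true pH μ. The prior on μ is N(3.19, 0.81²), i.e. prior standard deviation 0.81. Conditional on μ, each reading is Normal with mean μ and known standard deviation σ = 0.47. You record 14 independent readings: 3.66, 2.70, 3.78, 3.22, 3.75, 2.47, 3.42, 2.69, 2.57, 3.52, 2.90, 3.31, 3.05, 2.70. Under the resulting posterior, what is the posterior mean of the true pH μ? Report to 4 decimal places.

For Normal data with known variance σ², a Normal(μ₀, σ₀²) prior on μ is conjugate. Posterior precision = 1/σ₀² + n/σ²; posterior mean is the precision-weighted average of μ₀ and x̄.
Σxᵢ = 3.66 + 2.70 + 3.78 + 3.22 + 3.75 + 2.47 + 3.42 + 2.69 + 2.57 + 3.52 + 2.90 + 3.31 + 3.05 + 2.70 = 43.74, so n·x̄ = 43.74.
σ₀² = 0.81² = 0.6561, σ² = 0.47² = 0.2209; σ² + n·σ₀² = 0.2209 + 14·0.6561 = 9.4063.
Posterior mean = (μ₀/σ₀² + n·x̄/σ²)/(1/σ₀² + n/σ²) = (σ²·μ₀ + σ₀²·n·x̄)/(σ² + n·σ₀²) = (0.2209·3.19 + 0.6561·43.74)/9.4063 = 29.402485/9.4063 = 3.1258.

3.1258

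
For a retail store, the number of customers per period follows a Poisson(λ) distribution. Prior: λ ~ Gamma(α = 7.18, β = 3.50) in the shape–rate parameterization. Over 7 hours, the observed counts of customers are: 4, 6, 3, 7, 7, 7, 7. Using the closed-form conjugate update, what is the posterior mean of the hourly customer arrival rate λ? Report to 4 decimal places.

With a Gamma(shape α, rate β) prior, the Poisson likelihood is conjugate: the posterior is Gamma(α + ΣXᵢ, β + n).
Sum of counts S = 41 over n = 7 hours.
Posterior: Gamma(α+S, β+n) = Gamma(7.18+41, 3.50+7) = Gamma(48.18, 10.50).
Posterior mean = α/β = 48.18/10.50 = 4.5886.

4.5886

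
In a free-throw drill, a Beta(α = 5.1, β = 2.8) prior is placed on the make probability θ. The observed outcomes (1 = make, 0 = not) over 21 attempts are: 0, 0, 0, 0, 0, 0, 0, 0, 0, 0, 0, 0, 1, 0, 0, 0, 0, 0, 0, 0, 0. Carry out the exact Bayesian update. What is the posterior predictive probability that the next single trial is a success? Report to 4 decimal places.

The Beta prior is conjugate to a Binomial/Bernoulli likelihood; the update adds successes to α and failures to β.
Posterior: Beta(α+k, β+n−k) = Beta(5.1+1, 2.8+20) = Beta(6.1, 22.8).
For a single future Bernoulli trial, P(success | data) = α/(α+β) = 0.2111.

0.2111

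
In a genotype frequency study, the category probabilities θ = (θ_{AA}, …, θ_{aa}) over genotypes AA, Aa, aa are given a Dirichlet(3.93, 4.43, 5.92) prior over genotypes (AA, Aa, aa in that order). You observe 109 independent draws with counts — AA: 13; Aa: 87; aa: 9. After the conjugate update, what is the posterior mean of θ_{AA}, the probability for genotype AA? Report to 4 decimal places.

0.1373

The Dirichlet prior is conjugate to the Multinomial likelihood: each posterior αⱼ = prior αⱼ + observed count nⱼ.
Posterior concentration: (16.93, 91.43, 14.92), total = 123.28.
E[θ_{AA}|data] = α_{AA}/Σα = 16.93/123.28 = 0.1373.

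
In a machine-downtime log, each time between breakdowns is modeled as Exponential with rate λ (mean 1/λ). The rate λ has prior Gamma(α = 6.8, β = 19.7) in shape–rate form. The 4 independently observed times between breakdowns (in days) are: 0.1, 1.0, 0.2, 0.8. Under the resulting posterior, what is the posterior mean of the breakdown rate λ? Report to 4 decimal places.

0.4954

With a Gamma(shape α, rate β) prior on the exponential rate λ, the posterior after n observations with total T = Σxᵢ is Gamma(α+n, β+T).
Sum of observations T = 2.1 days; n = 4.
Posterior: Gamma(6.8+4, 19.7+2.1) = Gamma(10.8, 21.8).
Posterior mean of λ = α/β = 10.8/21.8 = 0.4954.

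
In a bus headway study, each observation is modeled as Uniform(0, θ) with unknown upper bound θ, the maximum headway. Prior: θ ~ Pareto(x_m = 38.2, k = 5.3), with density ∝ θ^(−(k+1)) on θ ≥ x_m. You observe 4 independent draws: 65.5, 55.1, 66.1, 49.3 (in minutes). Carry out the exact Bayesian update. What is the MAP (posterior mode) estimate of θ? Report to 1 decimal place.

A Pareto(scale x_m, shape k) prior on the upper bound θ of Uniform(0, θ) is conjugate: posterior is Pareto(max(x_m, max xᵢ), k + n).
Sample maximum = 66.1; prior scale x_m = 38.2 → posterior scale = max = 66.1.
Posterior shape = 5.3 + 4 = 9.3.
The Pareto density is decreasing on [x_m, ∞), so the mode is x_m = 66.1.

66.1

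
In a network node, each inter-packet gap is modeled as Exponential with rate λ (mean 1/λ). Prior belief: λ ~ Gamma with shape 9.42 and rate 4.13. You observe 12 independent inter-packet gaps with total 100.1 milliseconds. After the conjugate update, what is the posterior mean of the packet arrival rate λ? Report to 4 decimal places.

With a Gamma(shape α, rate β) prior on the exponential rate λ, the posterior after n observations with total T = Σxᵢ is Gamma(α+n, β+T).
Posterior: Gamma(9.42+12, 4.13+100.1) = Gamma(21.42, 104.23).
Posterior mean of λ = α/β = 21.42/104.23 = 0.2055.

0.2055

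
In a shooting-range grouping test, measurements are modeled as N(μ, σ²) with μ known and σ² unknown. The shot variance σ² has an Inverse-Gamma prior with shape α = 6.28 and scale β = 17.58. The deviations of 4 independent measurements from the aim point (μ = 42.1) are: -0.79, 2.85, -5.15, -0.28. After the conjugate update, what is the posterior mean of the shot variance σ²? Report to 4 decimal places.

4.8425

With known mean μ and an Inverse-Gamma(α, β) prior on σ², the Normal likelihood is conjugate: posterior is Inv-Gamma(α + n/2, β + Σ(xᵢ−μ)²/2).
Σ(xᵢ−μ)² = (-0.79)² + (2.85)² + (-5.15)² + (-0.28)² = 35.3475.
Posterior: Inv-Gamma(6.28 + 4/2, 17.58 + 35.3475/2) = Inv-Gamma(8.28, 35.25375).
E[σ²|data] = β/(α−1) = 35.25375/7.28 = 4.8425.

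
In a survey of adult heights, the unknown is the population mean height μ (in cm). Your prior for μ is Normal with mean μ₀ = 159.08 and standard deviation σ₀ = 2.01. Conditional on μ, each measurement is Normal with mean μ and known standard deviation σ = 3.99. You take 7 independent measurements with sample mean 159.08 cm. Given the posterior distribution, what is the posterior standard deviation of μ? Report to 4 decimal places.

For Normal data with known variance σ², a Normal(μ₀, σ₀²) prior on μ is conjugate. Posterior precision = 1/σ₀² + n/σ²; posterior mean is the precision-weighted average of μ₀ and x̄.
σ₀² = 2.01² = 4.0401, σ² = 3.99² = 15.9201; σ² + n·σ₀² = 15.9201 + 7·4.0401 = 44.2008.
Posterior precision = 1/σ₀² + n/σ² = 1/4.0401 + 7/15.9201 = (σ² + n·σ₀²)/(σ₀²σ²) = 44.2008/(4.0401·15.9201); posterior variance σₙ² = σ₀²σ²/(σ² + n·σ₀²) = 4.0401·15.9201/44.2008 = 1.455150.
Posterior SD = √σₙ² = √(4.0401·15.9201/44.2008) = 1.2063.

1.2063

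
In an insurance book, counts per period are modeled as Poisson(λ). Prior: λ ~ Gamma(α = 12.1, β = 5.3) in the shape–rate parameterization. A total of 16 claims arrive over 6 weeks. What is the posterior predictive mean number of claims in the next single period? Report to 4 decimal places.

With a Gamma(shape α, rate β) prior, the Poisson likelihood is conjugate: the posterior is Gamma(α + ΣXᵢ, β + n).
Posterior: Gamma(α+S, β+n) = Gamma(12.1+16, 5.3+6) = Gamma(28.1, 11.3).
The predictive distribution for one future period is NegBinom with mean α/β = 2.4867.

2.4867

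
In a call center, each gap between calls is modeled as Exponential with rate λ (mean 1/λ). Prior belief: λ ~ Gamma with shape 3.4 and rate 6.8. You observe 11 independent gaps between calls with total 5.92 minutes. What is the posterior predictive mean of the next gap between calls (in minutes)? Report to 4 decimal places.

0.9493

With a Gamma(shape α, rate β) prior on the exponential rate λ, the posterior after n observations with total T = Σxᵢ is Gamma(α+n, β+T).
Posterior: Gamma(3.4+11, 6.8+5.92) = Gamma(14.4, 12.72).
The predictive distribution for the next observation is Lomax; its mean is β/(α−1) = 12.72/13.4 = 0.9493.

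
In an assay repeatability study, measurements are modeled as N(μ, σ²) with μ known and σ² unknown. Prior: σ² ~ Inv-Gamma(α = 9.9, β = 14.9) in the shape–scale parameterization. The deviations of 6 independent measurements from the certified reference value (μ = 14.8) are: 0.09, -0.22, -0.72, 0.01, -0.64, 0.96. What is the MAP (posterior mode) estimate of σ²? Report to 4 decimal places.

With known mean μ and an Inverse-Gamma(α, β) prior on σ², the Normal likelihood is conjugate: posterior is Inv-Gamma(α + n/2, β + Σ(xᵢ−μ)²/2).
Σ(xᵢ−μ)² = (0.09)² + (-0.22)² + (-0.72)² + (0.01)² + (-0.64)² + (0.96)² = 1.9062.
Posterior: Inv-Gamma(9.9 + 6/2, 14.9 + 1.9062/2) = Inv-Gamma(12.90, 15.85310).
Mode = β/(α+1) = 15.85310/13.90 = 1.1405.

1.1405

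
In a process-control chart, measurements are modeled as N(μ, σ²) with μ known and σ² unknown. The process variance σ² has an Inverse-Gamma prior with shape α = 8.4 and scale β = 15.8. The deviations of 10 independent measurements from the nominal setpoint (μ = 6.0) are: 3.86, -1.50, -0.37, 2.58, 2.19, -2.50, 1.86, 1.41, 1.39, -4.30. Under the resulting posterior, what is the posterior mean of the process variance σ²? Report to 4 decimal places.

With known mean μ and an Inverse-Gamma(α, β) prior on σ², the Normal likelihood is conjugate: posterior is Inv-Gamma(α + n/2, β + Σ(xᵢ−μ)²/2).
Σ(xᵢ−μ)² = (3.86)² + (-1.50)² + (-0.37)² + (2.58)² + (2.19)² + (-2.50)² + (1.86)² + (1.41)² + (1.39)² + (-4.30)² = 60.8588.
Posterior: Inv-Gamma(8.4 + 10/2, 15.8 + 60.8588/2) = Inv-Gamma(13.40, 46.22940).
E[σ²|data] = β/(α−1) = 46.22940/12.40 = 3.7282.

3.7282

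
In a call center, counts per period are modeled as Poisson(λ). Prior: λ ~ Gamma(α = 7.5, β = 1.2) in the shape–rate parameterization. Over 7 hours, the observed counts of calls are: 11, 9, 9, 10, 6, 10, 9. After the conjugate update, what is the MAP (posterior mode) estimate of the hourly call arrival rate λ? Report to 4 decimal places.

8.5976

With a Gamma(shape α, rate β) prior, the Poisson likelihood is conjugate: the posterior is Gamma(α + ΣXᵢ, β + n).
Sum of counts S = 64 over n = 7 hours.
Posterior: Gamma(α+S, β+n) = Gamma(7.5+64, 1.2+7) = Gamma(71.5, 8.2).
Mode of Gamma(α,β) for α≥1 is (α−1)/β = 70.5/8.2 = 8.5976.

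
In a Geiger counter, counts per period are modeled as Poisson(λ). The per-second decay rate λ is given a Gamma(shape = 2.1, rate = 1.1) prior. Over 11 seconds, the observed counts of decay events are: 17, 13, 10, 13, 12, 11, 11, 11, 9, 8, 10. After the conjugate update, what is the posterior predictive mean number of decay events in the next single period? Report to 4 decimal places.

With a Gamma(shape α, rate β) prior, the Poisson likelihood is conjugate: the posterior is Gamma(α + ΣXᵢ, β + n).
Sum of counts S = 125 over n = 11 seconds.
Posterior: Gamma(α+S, β+n) = Gamma(2.1+125, 1.1+11) = Gamma(127.1, 12.1).
The predictive distribution for one future period is NegBinom with mean α/β = 10.5041.

10.5041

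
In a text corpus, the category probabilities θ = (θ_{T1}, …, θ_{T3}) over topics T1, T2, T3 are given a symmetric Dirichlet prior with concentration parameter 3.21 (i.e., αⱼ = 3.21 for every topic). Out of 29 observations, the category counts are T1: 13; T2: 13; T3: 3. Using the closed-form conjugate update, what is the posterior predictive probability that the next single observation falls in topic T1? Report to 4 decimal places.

0.4196

The Dirichlet prior is conjugate to the Multinomial likelihood: each posterior αⱼ = prior αⱼ + observed count nⱼ.
Posterior concentration: (16.21, 16.21, 6.21), total = 38.63.
P(next = T1 | data) = α_{T1}/Σα = 0.4196.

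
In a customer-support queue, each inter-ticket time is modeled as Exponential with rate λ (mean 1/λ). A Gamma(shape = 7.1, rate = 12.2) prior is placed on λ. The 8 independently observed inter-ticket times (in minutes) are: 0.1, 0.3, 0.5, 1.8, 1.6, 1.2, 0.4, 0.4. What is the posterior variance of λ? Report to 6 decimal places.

With a Gamma(shape α, rate β) prior on the exponential rate λ, the posterior after n observations with total T = Σxᵢ is Gamma(α+n, β+T).
Sum of observations T = 6.3 minutes; n = 8.
Posterior: Gamma(7.1+8, 12.2+6.3) = Gamma(15.1, 18.5).
Var = α/β² = 0.044120.

0.044120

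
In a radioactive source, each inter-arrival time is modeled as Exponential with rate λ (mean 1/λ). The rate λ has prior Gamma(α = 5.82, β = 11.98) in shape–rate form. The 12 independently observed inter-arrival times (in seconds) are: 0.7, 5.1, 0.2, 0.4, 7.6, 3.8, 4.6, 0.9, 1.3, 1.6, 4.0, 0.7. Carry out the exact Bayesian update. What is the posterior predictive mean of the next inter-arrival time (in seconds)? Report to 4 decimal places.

With a Gamma(shape α, rate β) prior on the exponential rate λ, the posterior after n observations with total T = Σxᵢ is Gamma(α+n, β+T).
Sum of observations T = 30.9 seconds; n = 12.
Posterior: Gamma(5.82+12, 11.98+30.9) = Gamma(17.82, 42.88).
The predictive distribution for the next observation is Lomax; its mean is β/(α−1) = 42.88/16.82 = 2.5493.

2.5493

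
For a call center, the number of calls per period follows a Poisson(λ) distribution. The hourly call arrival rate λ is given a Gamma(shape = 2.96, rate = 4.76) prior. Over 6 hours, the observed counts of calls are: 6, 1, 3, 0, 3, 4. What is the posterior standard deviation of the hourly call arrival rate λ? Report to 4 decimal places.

With a Gamma(shape α, rate β) prior, the Poisson likelihood is conjugate: the posterior is Gamma(α + ΣXᵢ, β + n).
Sum of counts S = 17 over n = 6 hours.
Posterior: Gamma(α+S, β+n) = Gamma(2.96+17, 4.76+6) = Gamma(19.96, 10.76).
SD = √α/β = √19.96/10.76 = 0.4152.

0.4152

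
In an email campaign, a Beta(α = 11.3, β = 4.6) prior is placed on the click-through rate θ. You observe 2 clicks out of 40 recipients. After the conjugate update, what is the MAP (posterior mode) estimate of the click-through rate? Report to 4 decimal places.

0.2282

The Beta prior is conjugate to a Binomial/Bernoulli likelihood; the update adds successes to α and failures to β.
Posterior: Beta(α+k, β+n−k) = Beta(11.3+2, 4.6+38) = Beta(13.3, 42.6).
Mode of Beta(a,b) for a,b>1 is (a−1)/(a+b−2) = 12.3/53.9 = 0.2282.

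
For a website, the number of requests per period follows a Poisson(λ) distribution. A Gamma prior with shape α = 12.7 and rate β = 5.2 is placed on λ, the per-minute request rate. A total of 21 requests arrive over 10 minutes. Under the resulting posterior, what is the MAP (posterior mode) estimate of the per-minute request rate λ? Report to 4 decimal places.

With a Gamma(shape α, rate β) prior, the Poisson likelihood is conjugate: the posterior is Gamma(α + ΣXᵢ, β + n).
Posterior: Gamma(α+S, β+n) = Gamma(12.7+21, 5.2+10) = Gamma(33.7, 15.2).
Mode of Gamma(α,β) for α≥1 is (α−1)/β = 32.7/15.2 = 2.1513.

2.1513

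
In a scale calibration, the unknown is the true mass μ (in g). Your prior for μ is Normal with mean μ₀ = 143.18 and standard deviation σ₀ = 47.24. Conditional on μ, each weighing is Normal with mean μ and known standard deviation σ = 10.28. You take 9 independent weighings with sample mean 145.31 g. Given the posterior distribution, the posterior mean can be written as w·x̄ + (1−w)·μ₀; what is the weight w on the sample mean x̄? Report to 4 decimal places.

For Normal data with known variance σ², a Normal(μ₀, σ₀²) prior on μ is conjugate. Posterior precision = 1/σ₀² + n/σ²; posterior mean is the precision-weighted average of μ₀ and x̄.
σ₀² = 47.24² = 2231.6176, σ² = 10.28² = 105.6784. Prior precision 1/σ₀² = 1/2231.6176; data precision n/σ² = 9/105.6784.
w = (n/σ²)/(1/σ₀² + n/σ²) = n·σ₀²/(σ² + n·σ₀²) = 9·2231.6176/(105.6784 + 9·2231.6176) = 20084.5584/20190.2368 = 0.9948.

0.9948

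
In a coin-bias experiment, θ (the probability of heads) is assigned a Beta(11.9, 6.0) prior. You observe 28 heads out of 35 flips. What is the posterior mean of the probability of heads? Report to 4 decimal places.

The Beta prior is conjugate to a Binomial/Bernoulli likelihood; the update adds successes to α and failures to β.
Posterior: Beta(α+k, β+n−k) = Beta(11.9+28, 6.0+7) = Beta(39.9, 13.0).
Posterior mean = α/(α+β) = 39.9/52.9 = 0.7543.

0.7543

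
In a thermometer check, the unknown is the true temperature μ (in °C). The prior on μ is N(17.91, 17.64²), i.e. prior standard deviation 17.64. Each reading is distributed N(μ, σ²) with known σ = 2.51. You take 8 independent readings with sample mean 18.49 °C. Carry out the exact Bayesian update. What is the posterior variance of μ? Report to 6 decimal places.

0.785524

For Normal data with known variance σ², a Normal(μ₀, σ₀²) prior on μ is conjugate. Posterior precision = 1/σ₀² + n/σ²; posterior mean is the precision-weighted average of μ₀ and x̄.
σ₀² = 17.64² = 311.1696, σ² = 2.51² = 6.3001; σ² + n·σ₀² = 6.3001 + 8·311.1696 = 2495.6569.
Posterior precision = 1/σ₀² + n/σ² = 1/311.1696 + 8/6.3001 = (σ² + n·σ₀²)/(σ₀²σ²) = 2495.6569/(311.1696·6.3001); posterior variance σₙ² = σ₀²σ²/(σ² + n·σ₀²) = 311.1696·6.3001/2495.6569 = 0.785524.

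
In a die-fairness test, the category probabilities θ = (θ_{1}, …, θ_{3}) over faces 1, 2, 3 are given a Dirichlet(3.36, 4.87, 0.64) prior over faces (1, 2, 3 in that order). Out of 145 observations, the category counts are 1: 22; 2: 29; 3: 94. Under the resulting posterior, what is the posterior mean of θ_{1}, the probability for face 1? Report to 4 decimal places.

0.1648

The Dirichlet prior is conjugate to the Multinomial likelihood: each posterior αⱼ = prior αⱼ + observed count nⱼ.
Posterior concentration: (25.36, 33.87, 94.64), total = 153.87.
E[θ_{1}|data] = α_{1}/Σα = 25.36/153.87 = 0.1648.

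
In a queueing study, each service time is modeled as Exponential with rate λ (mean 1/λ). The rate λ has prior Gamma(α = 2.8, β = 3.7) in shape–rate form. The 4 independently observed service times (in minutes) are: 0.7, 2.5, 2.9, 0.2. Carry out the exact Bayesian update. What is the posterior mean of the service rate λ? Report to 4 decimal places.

0.6800

With a Gamma(shape α, rate β) prior on the exponential rate λ, the posterior after n observations with total T = Σxᵢ is Gamma(α+n, β+T).
Sum of observations T = 6.3 minutes; n = 4.
Posterior: Gamma(2.8+4, 3.7+6.3) = Gamma(6.8, 10.0).
Posterior mean of λ = α/β = 6.8/10.0 = 0.6800.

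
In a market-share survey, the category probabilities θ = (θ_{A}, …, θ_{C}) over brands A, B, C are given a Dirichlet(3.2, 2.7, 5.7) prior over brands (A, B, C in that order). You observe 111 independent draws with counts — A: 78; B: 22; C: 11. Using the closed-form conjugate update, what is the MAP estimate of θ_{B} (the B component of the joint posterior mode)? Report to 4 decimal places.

0.1982

The Dirichlet prior is conjugate to the Multinomial likelihood: each posterior αⱼ = prior αⱼ + observed count nⱼ.
Posterior concentration: (81.2, 24.7, 16.7), total = 122.6.
Joint mode component: (α_{B}−1)/(Σα−K) = 23.7/119.6 = 0.1982.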